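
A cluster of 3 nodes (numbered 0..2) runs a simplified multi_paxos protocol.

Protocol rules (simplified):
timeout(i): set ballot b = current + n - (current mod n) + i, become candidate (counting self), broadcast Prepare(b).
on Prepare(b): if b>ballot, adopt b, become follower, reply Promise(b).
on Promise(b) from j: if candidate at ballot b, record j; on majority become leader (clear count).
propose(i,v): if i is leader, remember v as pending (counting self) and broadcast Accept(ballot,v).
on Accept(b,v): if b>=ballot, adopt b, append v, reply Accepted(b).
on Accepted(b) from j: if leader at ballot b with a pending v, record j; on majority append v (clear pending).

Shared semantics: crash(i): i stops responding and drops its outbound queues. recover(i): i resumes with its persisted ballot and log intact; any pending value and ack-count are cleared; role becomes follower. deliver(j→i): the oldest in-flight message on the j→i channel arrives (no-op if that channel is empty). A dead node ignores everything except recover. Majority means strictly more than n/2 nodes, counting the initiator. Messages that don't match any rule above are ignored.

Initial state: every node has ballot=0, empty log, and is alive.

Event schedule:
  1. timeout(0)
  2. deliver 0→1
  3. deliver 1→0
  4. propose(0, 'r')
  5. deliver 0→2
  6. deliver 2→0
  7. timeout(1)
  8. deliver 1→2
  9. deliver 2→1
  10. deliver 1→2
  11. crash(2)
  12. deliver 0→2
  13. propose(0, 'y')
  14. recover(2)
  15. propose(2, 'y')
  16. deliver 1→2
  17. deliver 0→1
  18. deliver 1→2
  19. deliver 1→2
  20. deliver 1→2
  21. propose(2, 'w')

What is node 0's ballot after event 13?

3

after 1 — timeout(0): n0:cand/b3/[-]
after 2 — deliver 0→1: n1:foll/b3/[-]
after 3 — deliver 1→0: n0:lead/b3/[-]
after 4 — propose(0,'r'): ·
after 5 — deliver 0→2: n2:foll/b3/[-]
after 6 — deliver 2→0: ·
after 7 — timeout(1): n1:cand/b7/[-]
after 8 — deliver 1→2: n2:foll/b7/[-]
after 9 — deliver 2→1: n1:lead/b7/[-]
after 10 — deliver 1→2: ·
after 11 — crash(2): n2:✗foll/b7/[-]
after 12 — deliver 0→2: ·
after 13 — propose(0,'y'): ·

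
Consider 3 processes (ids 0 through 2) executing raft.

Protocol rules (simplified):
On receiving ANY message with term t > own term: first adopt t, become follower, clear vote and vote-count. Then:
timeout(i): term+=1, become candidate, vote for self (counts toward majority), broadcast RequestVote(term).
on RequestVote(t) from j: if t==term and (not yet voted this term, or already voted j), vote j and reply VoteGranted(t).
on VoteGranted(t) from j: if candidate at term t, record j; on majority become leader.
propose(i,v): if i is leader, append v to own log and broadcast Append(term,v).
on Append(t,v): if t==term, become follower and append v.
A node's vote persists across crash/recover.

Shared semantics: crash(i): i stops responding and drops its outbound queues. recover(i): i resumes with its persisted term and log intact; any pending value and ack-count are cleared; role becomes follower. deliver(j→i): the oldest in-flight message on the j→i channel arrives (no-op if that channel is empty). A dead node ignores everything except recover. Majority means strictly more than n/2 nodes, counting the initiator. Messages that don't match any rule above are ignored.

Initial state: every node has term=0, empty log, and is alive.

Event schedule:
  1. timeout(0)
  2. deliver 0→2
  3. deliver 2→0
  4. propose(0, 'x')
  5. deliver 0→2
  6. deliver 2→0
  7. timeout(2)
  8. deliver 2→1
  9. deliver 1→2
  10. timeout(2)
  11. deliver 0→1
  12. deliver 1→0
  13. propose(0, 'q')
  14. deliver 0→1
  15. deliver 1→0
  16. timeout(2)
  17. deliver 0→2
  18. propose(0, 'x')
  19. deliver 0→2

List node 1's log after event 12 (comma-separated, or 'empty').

1. timeout(0):  <0:cand t1 ->
2. deliver 0→2:  <2:foll t1 ->
3. deliver 2→0:  <0:lead t1 ->
4. propose(0,'x'):  <0:lead t1 x>
5. deliver 0→2:  <2:foll t1 x>
6. deliver 2→0:  nop
7. timeout(2):  <2:cand t2 x>
8. deliver 2→1:  <1:foll t2 ->
9. deliver 1→2:  <2:lead t2 x>
10. timeout(2):  <2:cand t3 x>
11. deliver 0→1:  nop
12. deliver 1→0:  nop

empty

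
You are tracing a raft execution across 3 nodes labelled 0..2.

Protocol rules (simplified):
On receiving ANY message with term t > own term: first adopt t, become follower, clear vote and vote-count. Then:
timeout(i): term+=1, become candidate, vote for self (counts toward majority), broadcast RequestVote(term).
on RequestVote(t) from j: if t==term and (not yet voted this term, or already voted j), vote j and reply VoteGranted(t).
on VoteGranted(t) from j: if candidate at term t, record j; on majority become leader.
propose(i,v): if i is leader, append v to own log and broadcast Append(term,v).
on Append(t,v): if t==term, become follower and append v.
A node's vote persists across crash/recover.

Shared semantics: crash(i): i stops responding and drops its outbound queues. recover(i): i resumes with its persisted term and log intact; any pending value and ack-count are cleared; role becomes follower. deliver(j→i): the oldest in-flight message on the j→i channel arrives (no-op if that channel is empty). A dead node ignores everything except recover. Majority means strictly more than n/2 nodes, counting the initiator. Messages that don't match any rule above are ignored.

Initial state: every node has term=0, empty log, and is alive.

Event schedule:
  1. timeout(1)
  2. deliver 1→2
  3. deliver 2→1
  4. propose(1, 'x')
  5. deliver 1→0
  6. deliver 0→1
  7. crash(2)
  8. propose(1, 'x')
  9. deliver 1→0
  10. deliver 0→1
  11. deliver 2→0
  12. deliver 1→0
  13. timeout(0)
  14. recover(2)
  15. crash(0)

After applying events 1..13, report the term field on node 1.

1

after 1 — timeout(1): n1:cand/t1/[-]
after 2 — deliver 1→2: n2:foll/t1/[-]
after 3 — deliver 2→1: n1:lead/t1/[-]
after 4 — propose(1,'x'): n1:lead/t1/[x]
after 5 — deliver 1→0: n0:foll/t1/[-]
after 6 — deliver 0→1: ·
after 7 — crash(2): n2:✗foll/t1/[-]
after 8 — propose(1,'x'): n1:lead/t1/[x,x]
after 9 — deliver 1→0: n0:foll/t1/[x]
after 10 — deliver 0→1: ·
after 11 — deliver 2→0: ·
after 12 — deliver 1→0: n0:foll/t1/[x,x]
after 13 — timeout(0): n0:cand/t2/[x,x]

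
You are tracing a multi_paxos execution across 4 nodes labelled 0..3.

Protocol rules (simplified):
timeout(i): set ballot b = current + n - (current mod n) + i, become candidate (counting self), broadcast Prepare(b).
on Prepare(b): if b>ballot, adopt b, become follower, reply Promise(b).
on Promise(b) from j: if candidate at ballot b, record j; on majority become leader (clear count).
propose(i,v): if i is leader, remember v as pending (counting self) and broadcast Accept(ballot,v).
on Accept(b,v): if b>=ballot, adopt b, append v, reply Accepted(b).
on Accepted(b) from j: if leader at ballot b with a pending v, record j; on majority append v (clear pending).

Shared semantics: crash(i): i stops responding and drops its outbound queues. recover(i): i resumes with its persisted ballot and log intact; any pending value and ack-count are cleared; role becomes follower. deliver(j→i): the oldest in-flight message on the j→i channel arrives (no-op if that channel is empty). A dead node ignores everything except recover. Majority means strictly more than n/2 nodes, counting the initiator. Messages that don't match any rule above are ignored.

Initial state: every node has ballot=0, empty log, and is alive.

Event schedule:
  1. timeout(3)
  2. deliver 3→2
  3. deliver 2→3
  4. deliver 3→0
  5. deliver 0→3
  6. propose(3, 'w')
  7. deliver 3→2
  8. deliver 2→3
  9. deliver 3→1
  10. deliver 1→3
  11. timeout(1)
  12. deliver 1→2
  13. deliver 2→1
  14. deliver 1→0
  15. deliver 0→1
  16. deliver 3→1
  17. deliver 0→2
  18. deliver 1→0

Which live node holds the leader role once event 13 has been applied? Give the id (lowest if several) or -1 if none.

3

[1] timeout(3) → N3(cand b7 [-])
[2] deliver 3→2 → N2(foll b7 [-])
[3] deliver 2→3 → ∅
[4] deliver 3→0 → N0(foll b7 [-])
[5] deliver 0→3 → N3(lead b7 [-])
[6] propose(3,'w') → ∅
[7] deliver 3→2 → N2(foll b7 [w])
[8] deliver 2→3 → ∅
[9] deliver 3→1 → N1(foll b7 [-])
[10] deliver 1→3 → ∅
[11] timeout(1) → N1(cand b9 [-])
[12] deliver 1→2 → N2(foll b9 [w])
[13] deliver 2→1 → ∅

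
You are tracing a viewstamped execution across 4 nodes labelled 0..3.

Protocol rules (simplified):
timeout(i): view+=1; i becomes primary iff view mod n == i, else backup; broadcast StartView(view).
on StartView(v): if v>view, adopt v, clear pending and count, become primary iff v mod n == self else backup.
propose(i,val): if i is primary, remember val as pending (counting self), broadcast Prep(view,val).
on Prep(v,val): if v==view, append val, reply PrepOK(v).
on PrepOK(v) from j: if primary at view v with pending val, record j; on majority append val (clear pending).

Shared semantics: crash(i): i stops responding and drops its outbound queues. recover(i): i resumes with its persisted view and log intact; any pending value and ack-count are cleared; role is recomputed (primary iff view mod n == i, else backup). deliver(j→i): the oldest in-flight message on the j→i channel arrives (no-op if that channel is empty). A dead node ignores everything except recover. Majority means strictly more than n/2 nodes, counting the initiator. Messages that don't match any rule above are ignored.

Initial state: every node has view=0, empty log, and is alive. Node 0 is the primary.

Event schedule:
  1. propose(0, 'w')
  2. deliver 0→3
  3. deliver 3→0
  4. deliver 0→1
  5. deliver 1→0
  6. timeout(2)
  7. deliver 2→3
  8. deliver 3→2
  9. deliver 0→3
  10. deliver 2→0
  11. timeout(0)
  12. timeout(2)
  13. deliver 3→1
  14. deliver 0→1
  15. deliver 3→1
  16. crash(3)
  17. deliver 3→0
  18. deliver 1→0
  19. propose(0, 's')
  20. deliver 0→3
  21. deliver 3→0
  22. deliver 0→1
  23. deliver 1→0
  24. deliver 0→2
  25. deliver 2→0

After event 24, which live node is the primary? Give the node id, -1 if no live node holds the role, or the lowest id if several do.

[1] propose(0,'w') → ∅
[2] deliver 0→3 → N3(back v0 [w])
[3] deliver 3→0 → ∅
[4] deliver 0→1 → N1(back v0 [w])
[5] deliver 1→0 → N0(prim v0 [w])
[6] timeout(2) → N2(back v1 [-])
[7] deliver 2→3 → N3(back v1 [w])
[8] deliver 3→2 → ∅
[9] deliver 0→3 → ∅
[10] deliver 2→0 → N0(back v1 [w])
[11] timeout(0) → N0(back v2 [w])
[12] timeout(2) → N2(prim v2 [-])
[13] deliver 3→1 → ∅
[14] deliver 0→1 → N1(back v2 [w])
[15] deliver 3→1 → ∅
[16] crash(3) → N3(✗back v1 [w])
[17] deliver 3→0 → ∅
[18] deliver 1→0 → ∅
[19] propose(0,'s') → ∅
[20] deliver 0→3 → ∅
[21] deliver 3→0 → ∅
[22] deliver 0→1 → ∅
[23] deliver 1→0 → ∅
[24] deliver 0→2 → ∅

2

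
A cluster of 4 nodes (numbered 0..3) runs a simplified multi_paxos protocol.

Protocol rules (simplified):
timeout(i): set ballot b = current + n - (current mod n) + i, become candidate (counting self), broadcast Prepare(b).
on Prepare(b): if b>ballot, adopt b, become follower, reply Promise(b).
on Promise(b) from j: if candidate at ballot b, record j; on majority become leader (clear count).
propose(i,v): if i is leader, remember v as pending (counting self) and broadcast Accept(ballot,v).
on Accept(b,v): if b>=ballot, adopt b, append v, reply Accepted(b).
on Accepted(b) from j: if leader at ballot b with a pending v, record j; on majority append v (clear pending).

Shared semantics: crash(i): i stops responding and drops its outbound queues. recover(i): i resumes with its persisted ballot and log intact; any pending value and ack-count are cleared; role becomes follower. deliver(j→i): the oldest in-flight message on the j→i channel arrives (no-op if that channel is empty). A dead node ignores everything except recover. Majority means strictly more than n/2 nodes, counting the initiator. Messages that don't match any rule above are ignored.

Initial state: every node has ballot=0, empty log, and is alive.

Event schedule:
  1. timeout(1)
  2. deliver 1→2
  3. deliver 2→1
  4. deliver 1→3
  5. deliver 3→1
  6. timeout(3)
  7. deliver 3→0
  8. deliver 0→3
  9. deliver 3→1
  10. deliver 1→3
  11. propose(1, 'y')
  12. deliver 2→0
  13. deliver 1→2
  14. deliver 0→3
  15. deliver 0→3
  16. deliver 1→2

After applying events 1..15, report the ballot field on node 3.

1. timeout(1):  <1:cand b5 ->
2. deliver 1→2:  <2:foll b5 ->
3. deliver 2→1:  nop
4. deliver 1→3:  <3:foll b5 ->
5. deliver 3→1:  <1:lead b5 ->
6. timeout(3):  <3:cand b11 ->
7. deliver 3→0:  <0:foll b11 ->
8. deliver 0→3:  nop
9. deliver 3→1:  <1:foll b11 ->
10. deliver 1→3:  <3:lead b11 ->
11. propose(1,'y'):  nop
12. deliver 2→0:  nop
13. deliver 1→2:  nop
14. deliver 0→3:  nop
15. deliver 0→3:  nop

11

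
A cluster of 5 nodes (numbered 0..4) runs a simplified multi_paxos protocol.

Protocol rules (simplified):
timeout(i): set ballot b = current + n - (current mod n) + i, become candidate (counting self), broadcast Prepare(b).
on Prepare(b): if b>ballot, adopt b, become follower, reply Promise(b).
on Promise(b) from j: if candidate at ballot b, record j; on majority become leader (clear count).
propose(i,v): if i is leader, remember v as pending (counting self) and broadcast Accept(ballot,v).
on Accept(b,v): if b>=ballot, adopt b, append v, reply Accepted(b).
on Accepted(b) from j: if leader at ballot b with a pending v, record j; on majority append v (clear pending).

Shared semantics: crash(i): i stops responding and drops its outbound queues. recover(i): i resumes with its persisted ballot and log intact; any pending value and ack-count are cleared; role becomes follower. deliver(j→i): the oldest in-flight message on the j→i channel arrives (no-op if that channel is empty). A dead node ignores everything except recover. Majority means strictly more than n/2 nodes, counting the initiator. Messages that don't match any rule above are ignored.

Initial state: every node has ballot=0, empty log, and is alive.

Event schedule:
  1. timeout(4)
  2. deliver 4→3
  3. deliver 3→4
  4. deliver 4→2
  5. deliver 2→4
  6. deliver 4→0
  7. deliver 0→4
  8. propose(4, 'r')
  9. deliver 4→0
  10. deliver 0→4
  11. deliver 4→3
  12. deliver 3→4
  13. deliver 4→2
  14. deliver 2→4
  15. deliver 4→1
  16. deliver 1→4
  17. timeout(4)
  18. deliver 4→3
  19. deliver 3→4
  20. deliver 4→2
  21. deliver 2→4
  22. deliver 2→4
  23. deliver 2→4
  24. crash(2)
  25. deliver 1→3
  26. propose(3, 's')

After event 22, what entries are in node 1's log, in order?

after 1 — timeout(4): n4:cand/b9/[-]
after 2 — deliver 4→3: n3:foll/b9/[-]
after 3 — deliver 3→4: ·
after 4 — deliver 4→2: n2:foll/b9/[-]
after 5 — deliver 2→4: n4:lead/b9/[-]
after 6 — deliver 4→0: n0:foll/b9/[-]
after 7 — deliver 0→4: ·
after 8 — propose(4,'r'): ·
after 9 — deliver 4→0: n0:foll/b9/[r]
after 10 — deliver 0→4: ·
after 11 — deliver 4→3: n3:foll/b9/[r]
after 12 — deliver 3→4: n4:lead/b9/[r]
after 13 — deliver 4→2: n2:foll/b9/[r]
after 14 — deliver 2→4: ·
after 15 — deliver 4→1: n1:foll/b9/[-]
after 16 — deliver 1→4: ·
after 17 — timeout(4): n4:cand/b14/[r]
after 18 — deliver 4→3: n3:foll/b14/[r]
after 19 — deliver 3→4: ·
after 20 — deliver 4→2: n2:foll/b14/[r]
after 21 — deliver 2→4: n4:lead/b14/[r]
after 22 — deliver 2→4: ·

empty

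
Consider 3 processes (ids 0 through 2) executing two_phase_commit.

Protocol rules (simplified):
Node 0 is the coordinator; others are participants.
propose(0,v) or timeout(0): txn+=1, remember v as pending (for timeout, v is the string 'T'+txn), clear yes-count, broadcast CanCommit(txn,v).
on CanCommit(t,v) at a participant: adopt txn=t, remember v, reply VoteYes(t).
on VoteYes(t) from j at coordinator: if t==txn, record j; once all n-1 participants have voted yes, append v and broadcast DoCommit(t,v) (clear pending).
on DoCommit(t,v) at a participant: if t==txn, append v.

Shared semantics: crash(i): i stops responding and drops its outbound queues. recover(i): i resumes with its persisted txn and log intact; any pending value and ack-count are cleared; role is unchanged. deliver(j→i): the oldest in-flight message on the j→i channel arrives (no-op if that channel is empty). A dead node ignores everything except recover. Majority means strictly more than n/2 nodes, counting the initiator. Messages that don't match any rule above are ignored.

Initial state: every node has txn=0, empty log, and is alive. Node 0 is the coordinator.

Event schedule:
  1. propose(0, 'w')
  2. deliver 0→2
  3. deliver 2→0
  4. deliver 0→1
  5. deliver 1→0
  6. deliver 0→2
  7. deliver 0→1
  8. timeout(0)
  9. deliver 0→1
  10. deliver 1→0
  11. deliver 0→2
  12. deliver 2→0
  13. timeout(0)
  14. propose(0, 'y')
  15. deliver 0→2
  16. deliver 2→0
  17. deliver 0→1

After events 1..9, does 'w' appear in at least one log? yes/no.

yes

1. propose(0,'w'):  <0:coor t1 ->
2. deliver 0→2:  <2:part t1 ->
3. deliver 2→0:  nop
4. deliver 0→1:  <1:part t1 ->
5. deliver 1→0:  <0:coor t1 w>
6. deliver 0→2:  <2:part t1 w>
7. deliver 0→1:  <1:part t1 w>
8. timeout(0):  <0:coor t2 w>
9. deliver 0→1:  <1:part t2 w>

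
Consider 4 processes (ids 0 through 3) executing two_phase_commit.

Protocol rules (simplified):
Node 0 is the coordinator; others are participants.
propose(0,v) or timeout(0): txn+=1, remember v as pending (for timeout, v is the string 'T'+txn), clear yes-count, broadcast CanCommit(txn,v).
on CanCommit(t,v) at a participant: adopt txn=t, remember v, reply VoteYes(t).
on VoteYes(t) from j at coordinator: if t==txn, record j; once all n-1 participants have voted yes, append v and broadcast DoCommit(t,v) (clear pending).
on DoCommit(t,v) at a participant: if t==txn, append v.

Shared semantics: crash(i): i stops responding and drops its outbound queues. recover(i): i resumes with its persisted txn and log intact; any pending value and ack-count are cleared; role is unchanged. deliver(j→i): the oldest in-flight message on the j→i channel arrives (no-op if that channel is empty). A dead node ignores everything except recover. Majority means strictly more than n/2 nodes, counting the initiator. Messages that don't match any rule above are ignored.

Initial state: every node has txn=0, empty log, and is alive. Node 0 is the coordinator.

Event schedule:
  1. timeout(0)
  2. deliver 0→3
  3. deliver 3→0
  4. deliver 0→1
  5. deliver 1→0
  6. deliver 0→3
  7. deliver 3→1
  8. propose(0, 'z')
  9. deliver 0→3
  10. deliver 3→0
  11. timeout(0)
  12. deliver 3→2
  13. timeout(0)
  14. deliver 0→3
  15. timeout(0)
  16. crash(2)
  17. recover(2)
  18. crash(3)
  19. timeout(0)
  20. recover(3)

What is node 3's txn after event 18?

3

1. timeout(0):  <0:coor t1 ->
2. deliver 0→3:  <3:part t1 ->
3. deliver 3→0:  nop
4. deliver 0→1:  <1:part t1 ->
5. deliver 1→0:  nop
6. deliver 0→3:  nop
7. deliver 3→1:  nop
8. propose(0,'z'):  <0:coor t2 ->
9. deliver 0→3:  <3:part t2 ->
10. deliver 3→0:  nop
11. timeout(0):  <0:coor t3 ->
12. deliver 3→2:  nop
13. timeout(0):  <0:coor t4 ->
14. deliver 0→3:  <3:part t3 ->
15. timeout(0):  <0:coor t5 ->
16. crash(2):  <2:✗part t0 ->
17. recover(2):  <2:part t0 ->
18. crash(3):  <3:✗part t3 ->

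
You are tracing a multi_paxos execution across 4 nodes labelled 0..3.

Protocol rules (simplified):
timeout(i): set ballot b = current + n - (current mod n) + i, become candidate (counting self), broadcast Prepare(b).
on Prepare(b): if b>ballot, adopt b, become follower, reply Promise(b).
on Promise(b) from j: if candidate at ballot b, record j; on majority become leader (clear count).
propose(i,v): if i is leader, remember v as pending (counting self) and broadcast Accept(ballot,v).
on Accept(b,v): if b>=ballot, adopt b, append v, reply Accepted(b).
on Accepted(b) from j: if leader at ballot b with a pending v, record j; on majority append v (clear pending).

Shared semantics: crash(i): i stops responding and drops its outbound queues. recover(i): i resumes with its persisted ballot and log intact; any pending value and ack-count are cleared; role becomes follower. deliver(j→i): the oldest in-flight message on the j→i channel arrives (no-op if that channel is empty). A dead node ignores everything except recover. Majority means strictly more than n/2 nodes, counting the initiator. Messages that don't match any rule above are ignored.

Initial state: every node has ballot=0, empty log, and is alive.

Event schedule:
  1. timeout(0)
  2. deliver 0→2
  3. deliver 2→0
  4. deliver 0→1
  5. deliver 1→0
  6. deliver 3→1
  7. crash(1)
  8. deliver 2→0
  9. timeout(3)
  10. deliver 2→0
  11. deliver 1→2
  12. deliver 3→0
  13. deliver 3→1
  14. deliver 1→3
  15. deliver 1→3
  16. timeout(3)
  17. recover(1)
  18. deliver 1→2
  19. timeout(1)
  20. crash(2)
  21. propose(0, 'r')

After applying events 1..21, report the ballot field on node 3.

after 1 — timeout(0): n0:cand/b4/[-]
after 2 — deliver 0→2: n2:foll/b4/[-]
after 3 — deliver 2→0: ·
after 4 — deliver 0→1: n1:foll/b4/[-]
after 5 — deliver 1→0: n0:lead/b4/[-]
after 6 — deliver 3→1: ·
after 7 — crash(1): n1:✗foll/b4/[-]
after 8 — deliver 2→0: ·
after 9 — timeout(3): n3:cand/b7/[-]
after 10 — deliver 2→0: ·
after 11 — deliver 1→2: ·
after 12 — deliver 3→0: n0:foll/b7/[-]
after 13 — deliver 3→1: ·
after 14 — deliver 1→3: ·
after 15 — deliver 1→3: ·
after 16 — timeout(3): n3:cand/b11/[-]
after 17 — recover(1): n1:foll/b4/[-]
after 18 — deliver 1→2: ·
after 19 — timeout(1): n1:cand/b9/[-]
after 20 — crash(2): n2:✗foll/b4/[-]
after 21 — propose(0,'r'): ·

11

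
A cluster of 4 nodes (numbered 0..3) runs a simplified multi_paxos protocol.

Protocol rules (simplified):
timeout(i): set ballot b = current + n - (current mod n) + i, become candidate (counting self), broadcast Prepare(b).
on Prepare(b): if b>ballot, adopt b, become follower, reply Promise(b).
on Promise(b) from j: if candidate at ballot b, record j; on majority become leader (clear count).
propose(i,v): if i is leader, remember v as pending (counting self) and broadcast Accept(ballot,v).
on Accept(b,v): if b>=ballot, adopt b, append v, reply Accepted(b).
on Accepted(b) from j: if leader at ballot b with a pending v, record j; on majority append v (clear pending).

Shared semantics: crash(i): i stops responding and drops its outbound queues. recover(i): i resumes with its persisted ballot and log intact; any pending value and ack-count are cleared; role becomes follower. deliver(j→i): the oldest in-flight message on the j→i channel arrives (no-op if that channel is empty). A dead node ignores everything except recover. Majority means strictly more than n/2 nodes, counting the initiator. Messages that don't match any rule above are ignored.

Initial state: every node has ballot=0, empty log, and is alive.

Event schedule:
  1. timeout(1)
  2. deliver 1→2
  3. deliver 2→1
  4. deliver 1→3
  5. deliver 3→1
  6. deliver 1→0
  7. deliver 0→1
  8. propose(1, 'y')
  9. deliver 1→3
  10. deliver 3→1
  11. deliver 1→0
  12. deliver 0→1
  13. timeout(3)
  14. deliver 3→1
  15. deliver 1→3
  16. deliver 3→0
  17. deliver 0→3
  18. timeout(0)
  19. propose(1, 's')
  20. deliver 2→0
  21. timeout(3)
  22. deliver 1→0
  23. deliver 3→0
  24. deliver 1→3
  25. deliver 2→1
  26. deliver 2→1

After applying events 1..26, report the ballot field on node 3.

15

step 1 timeout(1): 1={cand,b=5,log=-}
step 2 deliver 1→2: 2={foll,b=5,log=-}
step 3 deliver 2→1: —
step 4 deliver 1→3: 3={foll,b=5,log=-}
step 5 deliver 3→1: 1={lead,b=5,log=-}
step 6 deliver 1→0: 0={foll,b=5,log=-}
step 7 deliver 0→1: —
step 8 propose(1,'y'): —
step 9 deliver 1→3: 3={foll,b=5,log=y}
step 10 deliver 3→1: —
step 11 deliver 1→0: 0={foll,b=5,log=y}
step 12 deliver 0→1: 1={lead,b=5,log=y}
step 13 timeout(3): 3={cand,b=11,log=y}
step 14 deliver 3→1: 1={foll,b=11,log=y}
step 15 deliver 1→3: —
step 16 deliver 3→0: 0={foll,b=11,log=y}
step 17 deliver 0→3: 3={lead,b=11,log=y}
step 18 timeout(0): 0={cand,b=12,log=y}
step 19 propose(1,'s'): —
step 20 deliver 2→0: —
step 21 timeout(3): 3={cand,b=15,log=y}
step 22 deliver 1→0: —
step 23 deliver 3→0: 0={foll,b=15,log=y}
step 24 deliver 1→3: —
step 25 deliver 2→1: —
step 26 deliver 2→1: —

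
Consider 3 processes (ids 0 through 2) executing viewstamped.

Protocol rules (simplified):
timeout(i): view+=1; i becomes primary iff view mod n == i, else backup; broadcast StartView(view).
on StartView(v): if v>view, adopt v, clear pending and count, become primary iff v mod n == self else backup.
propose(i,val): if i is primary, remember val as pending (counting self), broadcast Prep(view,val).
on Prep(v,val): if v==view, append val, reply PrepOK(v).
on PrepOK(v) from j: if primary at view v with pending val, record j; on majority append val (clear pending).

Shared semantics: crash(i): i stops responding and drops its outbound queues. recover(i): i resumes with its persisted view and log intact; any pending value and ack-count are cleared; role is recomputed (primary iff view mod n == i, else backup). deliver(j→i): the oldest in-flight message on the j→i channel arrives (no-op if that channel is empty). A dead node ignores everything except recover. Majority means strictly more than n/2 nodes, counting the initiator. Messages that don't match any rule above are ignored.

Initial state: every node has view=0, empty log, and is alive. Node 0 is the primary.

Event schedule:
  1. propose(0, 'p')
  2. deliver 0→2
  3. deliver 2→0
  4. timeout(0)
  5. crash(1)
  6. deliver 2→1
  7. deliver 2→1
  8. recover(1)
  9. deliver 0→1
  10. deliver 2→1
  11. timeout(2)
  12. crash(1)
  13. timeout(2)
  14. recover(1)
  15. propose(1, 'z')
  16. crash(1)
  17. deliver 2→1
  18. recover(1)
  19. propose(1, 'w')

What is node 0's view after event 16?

1

e1 propose(0,'p'): ·
e2 deliver 0→2: 2[back,v=0,p]
e3 deliver 2→0: 0[prim,v=0,p]
e4 timeout(0): 0[back,v=1,p]
e5 crash(1): 1[✗back,v=0,-]
e6 deliver 2→1: ·
e7 deliver 2→1: ·
e8 recover(1): 1[back,v=0,-]
e9 deliver 0→1: 1[back,v=0,p]
e10 deliver 2→1: ·
e11 timeout(2): 2[back,v=1,p]
e12 crash(1): 1[✗back,v=0,p]
e13 timeout(2): 2[prim,v=2,p]
e14 recover(1): 1[back,v=0,p]
e15 propose(1,'z'): ·
e16 crash(1): 1[✗back,v=0,p]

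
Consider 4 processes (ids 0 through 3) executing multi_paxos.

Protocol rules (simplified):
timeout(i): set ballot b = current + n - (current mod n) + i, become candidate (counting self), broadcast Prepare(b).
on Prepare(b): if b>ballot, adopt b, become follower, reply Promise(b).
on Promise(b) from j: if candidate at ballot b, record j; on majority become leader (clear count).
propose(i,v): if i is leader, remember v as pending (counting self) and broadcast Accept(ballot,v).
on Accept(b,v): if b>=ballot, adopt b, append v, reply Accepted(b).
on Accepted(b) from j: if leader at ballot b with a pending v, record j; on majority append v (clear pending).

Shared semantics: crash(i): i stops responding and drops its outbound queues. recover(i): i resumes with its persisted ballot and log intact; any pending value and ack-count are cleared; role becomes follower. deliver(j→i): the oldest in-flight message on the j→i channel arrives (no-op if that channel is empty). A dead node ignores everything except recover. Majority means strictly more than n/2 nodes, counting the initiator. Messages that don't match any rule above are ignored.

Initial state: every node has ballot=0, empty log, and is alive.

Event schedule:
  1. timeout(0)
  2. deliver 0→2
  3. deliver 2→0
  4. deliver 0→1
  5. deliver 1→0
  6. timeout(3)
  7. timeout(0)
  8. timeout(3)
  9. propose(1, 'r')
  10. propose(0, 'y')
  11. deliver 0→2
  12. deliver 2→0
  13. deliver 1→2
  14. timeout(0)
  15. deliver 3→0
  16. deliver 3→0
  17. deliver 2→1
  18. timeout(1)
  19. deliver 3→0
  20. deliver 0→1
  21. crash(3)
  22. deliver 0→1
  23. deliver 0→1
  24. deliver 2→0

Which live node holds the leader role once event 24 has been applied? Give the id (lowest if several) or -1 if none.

e1 timeout(0): 0[cand,b=4,-]
e2 deliver 0→2: 2[foll,b=4,-]
e3 deliver 2→0: ·
e4 deliver 0→1: 1[foll,b=4,-]
e5 deliver 1→0: 0[lead,b=4,-]
e6 timeout(3): 3[cand,b=7,-]
e7 timeout(0): 0[cand,b=8,-]
e8 timeout(3): 3[cand,b=11,-]
e9 propose(1,'r'): ·
e10 propose(0,'y'): ·
e11 deliver 0→2: 2[foll,b=8,-]
e12 deliver 2→0: ·
e13 deliver 1→2: ·
e14 timeout(0): 0[cand,b=12,-]
e15 deliver 3→0: ·
e16 deliver 3→0: ·
e17 deliver 2→1: ·
e18 timeout(1): 1[cand,b=9,-]
e19 deliver 3→0: ·
e20 deliver 0→1: ·
e21 crash(3): 3[✗cand,b=11,-]
e22 deliver 0→1: 1[foll,b=12,-]
e23 deliver 0→1: ·
e24 deliver 2→0: ·

-1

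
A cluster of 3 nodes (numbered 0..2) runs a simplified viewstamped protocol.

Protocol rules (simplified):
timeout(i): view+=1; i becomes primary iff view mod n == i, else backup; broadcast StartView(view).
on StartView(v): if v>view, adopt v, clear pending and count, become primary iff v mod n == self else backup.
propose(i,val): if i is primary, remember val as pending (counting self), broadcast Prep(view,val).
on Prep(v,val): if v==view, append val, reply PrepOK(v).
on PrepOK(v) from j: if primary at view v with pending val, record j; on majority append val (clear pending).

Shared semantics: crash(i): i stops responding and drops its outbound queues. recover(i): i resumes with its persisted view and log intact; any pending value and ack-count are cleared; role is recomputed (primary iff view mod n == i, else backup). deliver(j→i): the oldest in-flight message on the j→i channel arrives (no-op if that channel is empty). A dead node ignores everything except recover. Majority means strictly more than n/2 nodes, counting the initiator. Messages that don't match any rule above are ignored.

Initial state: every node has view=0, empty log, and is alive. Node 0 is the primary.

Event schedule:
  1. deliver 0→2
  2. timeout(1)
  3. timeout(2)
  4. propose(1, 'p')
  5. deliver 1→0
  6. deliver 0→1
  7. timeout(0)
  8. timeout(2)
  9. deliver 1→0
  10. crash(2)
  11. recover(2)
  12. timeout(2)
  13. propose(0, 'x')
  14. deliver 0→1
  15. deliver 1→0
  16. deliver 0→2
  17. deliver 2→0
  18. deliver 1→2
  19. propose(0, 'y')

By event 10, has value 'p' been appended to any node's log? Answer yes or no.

no

e1 deliver 0→2: ·
e2 timeout(1): 1[prim,v=1,-]
e3 timeout(2): 2[back,v=1,-]
e4 propose(1,'p'): ·
e5 deliver 1→0: 0[back,v=1,-]
e6 deliver 0→1: ·
e7 timeout(0): 0[back,v=2,-]
e8 timeout(2): 2[prim,v=2,-]
e9 deliver 1→0: ·
e10 crash(2): 2[✗prim,v=2,-]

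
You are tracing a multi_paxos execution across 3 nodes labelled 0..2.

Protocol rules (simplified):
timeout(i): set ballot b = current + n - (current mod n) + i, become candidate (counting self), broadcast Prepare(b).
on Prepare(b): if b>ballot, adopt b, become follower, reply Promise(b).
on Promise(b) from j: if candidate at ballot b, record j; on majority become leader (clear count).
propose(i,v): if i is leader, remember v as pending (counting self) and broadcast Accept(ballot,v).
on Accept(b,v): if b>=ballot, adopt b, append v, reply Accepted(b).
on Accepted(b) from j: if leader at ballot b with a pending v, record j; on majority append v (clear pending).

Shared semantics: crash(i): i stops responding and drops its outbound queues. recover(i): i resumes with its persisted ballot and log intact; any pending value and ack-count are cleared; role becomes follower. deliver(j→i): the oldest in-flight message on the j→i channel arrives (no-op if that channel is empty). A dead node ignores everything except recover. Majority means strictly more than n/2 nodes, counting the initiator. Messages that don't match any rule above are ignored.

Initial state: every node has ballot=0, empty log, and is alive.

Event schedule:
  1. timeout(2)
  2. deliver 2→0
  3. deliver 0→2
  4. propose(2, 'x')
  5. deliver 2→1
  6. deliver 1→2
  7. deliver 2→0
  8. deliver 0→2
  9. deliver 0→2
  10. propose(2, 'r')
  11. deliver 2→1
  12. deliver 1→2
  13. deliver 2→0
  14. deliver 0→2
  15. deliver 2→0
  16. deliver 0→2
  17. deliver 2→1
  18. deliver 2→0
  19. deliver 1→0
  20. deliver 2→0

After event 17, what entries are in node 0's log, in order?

1. timeout(2):  <2:cand b5 ->
2. deliver 2→0:  <0:foll b5 ->
3. deliver 0→2:  <2:lead b5 ->
4. propose(2,'x'):  nop
5. deliver 2→1:  <1:foll b5 ->
6. deliver 1→2:  nop
7. deliver 2→0:  <0:foll b5 x>
8. deliver 0→2:  <2:lead b5 x>
9. deliver 0→2:  nop
10. propose(2,'r'):  nop
11. deliver 2→1:  <1:foll b5 x>
12. deliver 1→2:  <2:lead b5 x,r>
13. deliver 2→0:  <0:foll b5 x,r>
14. deliver 0→2:  nop
15. deliver 2→0:  nop
16. deliver 0→2:  nop
17. deliver 2→1:  <1:foll b5 x,r>

x,r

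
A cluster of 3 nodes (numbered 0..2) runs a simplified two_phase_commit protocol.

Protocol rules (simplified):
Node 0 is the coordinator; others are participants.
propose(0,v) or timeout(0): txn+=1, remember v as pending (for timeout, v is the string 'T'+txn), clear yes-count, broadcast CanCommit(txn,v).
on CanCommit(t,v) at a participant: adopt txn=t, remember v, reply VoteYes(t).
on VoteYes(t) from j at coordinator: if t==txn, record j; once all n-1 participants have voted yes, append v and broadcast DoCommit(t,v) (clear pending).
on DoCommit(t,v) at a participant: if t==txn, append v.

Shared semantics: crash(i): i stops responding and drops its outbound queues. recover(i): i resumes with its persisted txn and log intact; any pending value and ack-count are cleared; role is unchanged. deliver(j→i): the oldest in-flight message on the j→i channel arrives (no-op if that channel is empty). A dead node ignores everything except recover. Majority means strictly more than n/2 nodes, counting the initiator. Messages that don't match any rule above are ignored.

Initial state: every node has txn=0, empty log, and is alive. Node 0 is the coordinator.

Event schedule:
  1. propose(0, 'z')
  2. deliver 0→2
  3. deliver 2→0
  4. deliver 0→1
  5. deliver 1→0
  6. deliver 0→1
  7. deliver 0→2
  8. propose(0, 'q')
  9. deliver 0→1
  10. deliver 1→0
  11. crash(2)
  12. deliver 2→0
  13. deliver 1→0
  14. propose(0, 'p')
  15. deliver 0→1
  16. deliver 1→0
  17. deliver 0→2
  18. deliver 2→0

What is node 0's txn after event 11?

2

after 1 — propose(0,'z'): n0:coor/t1/[-]
after 2 — deliver 0→2: n2:part/t1/[-]
after 3 — deliver 2→0: ·
after 4 — deliver 0→1: n1:part/t1/[-]
after 5 — deliver 1→0: n0:coor/t1/[z]
after 6 — deliver 0→1: n1:part/t1/[z]
after 7 — deliver 0→2: n2:part/t1/[z]
after 8 — propose(0,'q'): n0:coor/t2/[z]
after 9 — deliver 0→1: n1:part/t2/[z]
after 10 — deliver 1→0: ·
after 11 — crash(2): n2:✗part/t1/[z]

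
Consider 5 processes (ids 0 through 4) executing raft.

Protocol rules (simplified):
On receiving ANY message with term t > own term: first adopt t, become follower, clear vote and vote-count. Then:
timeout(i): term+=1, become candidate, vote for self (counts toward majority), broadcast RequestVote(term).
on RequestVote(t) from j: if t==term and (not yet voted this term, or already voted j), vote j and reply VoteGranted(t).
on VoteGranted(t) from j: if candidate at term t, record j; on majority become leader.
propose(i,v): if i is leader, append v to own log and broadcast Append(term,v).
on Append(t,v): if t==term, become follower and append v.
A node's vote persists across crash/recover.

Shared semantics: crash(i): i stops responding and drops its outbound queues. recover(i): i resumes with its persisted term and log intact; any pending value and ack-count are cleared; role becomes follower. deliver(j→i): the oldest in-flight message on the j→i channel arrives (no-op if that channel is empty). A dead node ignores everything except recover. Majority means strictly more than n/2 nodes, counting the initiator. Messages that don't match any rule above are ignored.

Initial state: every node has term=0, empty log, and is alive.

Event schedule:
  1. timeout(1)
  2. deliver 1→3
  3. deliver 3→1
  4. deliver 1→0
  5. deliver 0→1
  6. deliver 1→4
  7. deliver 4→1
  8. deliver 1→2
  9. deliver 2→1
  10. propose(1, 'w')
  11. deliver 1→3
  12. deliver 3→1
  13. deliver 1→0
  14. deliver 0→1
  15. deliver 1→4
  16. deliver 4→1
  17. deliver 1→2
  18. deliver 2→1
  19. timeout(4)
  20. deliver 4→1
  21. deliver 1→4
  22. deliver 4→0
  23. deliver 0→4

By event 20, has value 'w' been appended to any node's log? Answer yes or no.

1. timeout(1):  <1:cand t1 ->
2. deliver 1→3:  <3:foll t1 ->
3. deliver 3→1:  nop
4. deliver 1→0:  <0:foll t1 ->
5. deliver 0→1:  <1:lead t1 ->
6. deliver 1→4:  <4:foll t1 ->
7. deliver 4→1:  nop
8. deliver 1→2:  <2:foll t1 ->
9. deliver 2→1:  nop
10. propose(1,'w'):  <1:lead t1 w>
11. deliver 1→3:  <3:foll t1 w>
12. deliver 3→1:  nop
13. deliver 1→0:  <0:foll t1 w>
14. deliver 0→1:  nop
15. deliver 1→4:  <4:foll t1 w>
16. deliver 4→1:  nop
17. deliver 1→2:  <2:foll t1 w>
18. deliver 2→1:  nop
19. timeout(4):  <4:cand t2 w>
20. deliver 4→1:  <1:foll t2 w>

yes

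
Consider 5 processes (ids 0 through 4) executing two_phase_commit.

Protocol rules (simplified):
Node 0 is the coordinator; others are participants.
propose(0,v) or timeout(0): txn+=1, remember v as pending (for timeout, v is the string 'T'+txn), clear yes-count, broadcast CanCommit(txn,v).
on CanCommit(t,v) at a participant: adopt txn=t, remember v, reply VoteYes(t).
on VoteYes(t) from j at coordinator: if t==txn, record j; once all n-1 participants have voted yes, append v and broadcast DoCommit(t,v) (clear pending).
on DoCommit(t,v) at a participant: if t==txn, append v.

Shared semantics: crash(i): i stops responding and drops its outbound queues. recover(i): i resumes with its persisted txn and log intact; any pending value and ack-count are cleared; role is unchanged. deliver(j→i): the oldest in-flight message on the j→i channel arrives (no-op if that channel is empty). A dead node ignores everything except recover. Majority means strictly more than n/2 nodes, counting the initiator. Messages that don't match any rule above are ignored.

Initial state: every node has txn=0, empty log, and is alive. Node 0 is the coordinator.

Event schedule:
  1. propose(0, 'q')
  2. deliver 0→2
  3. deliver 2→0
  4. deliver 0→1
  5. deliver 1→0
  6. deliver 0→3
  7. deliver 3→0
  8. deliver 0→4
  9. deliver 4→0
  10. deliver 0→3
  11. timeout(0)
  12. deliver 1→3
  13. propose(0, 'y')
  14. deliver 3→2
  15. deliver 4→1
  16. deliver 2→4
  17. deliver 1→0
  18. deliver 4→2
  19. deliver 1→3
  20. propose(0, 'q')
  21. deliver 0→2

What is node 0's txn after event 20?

1. propose(0,'q'):  <0:coor t1 ->
2. deliver 0→2:  <2:part t1 ->
3. deliver 2→0:  nop
4. deliver 0→1:  <1:part t1 ->
5. deliver 1→0:  nop
6. deliver 0→3:  <3:part t1 ->
7. deliver 3→0:  nop
8. deliver 0→4:  <4:part t1 ->
9. deliver 4→0:  <0:coor t1 q>
10. deliver 0→3:  <3:part t1 q>
11. timeout(0):  <0:coor t2 q>
12. deliver 1→3:  nop
13. propose(0,'y'):  <0:coor t3 q>
14. deliver 3→2:  nop
15. deliver 4→1:  nop
16. deliver 2→4:  nop
17. deliver 1→0:  nop
18. deliver 4→2:  nop
19. deliver 1→3:  nop
20. propose(0,'q'):  <0:coor t4 q>

4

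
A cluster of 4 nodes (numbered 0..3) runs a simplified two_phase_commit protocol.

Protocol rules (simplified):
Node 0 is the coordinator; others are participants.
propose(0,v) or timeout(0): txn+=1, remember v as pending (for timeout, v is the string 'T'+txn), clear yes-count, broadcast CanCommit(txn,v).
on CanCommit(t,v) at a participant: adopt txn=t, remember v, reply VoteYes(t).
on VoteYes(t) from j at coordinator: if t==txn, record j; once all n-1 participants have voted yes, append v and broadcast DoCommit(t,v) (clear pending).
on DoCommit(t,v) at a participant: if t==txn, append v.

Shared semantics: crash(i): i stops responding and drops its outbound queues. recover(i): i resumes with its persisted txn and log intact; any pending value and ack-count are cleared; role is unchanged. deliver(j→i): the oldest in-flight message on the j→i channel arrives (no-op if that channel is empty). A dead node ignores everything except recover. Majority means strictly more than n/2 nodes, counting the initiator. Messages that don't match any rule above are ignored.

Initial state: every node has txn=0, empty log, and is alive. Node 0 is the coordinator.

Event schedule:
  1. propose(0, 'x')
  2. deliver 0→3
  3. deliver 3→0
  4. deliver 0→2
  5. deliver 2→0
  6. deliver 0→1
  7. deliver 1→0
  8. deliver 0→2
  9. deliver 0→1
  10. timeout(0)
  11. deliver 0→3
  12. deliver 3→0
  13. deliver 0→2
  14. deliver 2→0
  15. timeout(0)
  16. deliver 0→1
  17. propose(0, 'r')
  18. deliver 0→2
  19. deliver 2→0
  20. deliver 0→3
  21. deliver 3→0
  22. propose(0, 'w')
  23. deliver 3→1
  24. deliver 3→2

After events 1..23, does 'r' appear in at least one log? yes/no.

after 1 — propose(0,'x'): n0:coor/t1/[-]
after 2 — deliver 0→3: n3:part/t1/[-]
after 3 — deliver 3→0: ·
after 4 — deliver 0→2: n2:part/t1/[-]
after 5 — deliver 2→0: ·
after 6 — deliver 0→1: n1:part/t1/[-]
after 7 — deliver 1→0: n0:coor/t1/[x]
after 8 — deliver 0→2: n2:part/t1/[x]
after 9 — deliver 0→1: n1:part/t1/[x]
after 10 — timeout(0): n0:coor/t2/[x]
after 11 — deliver 0→3: n3:part/t1/[x]
after 12 — deliver 3→0: ·
after 13 — deliver 0→2: n2:part/t2/[x]
after 14 — deliver 2→0: ·
after 15 — timeout(0): n0:coor/t3/[x]
after 16 — deliver 0→1: n1:part/t2/[x]
after 17 — propose(0,'r'): n0:coor/t4/[x]
after 18 — deliver 0→2: n2:part/t3/[x]
after 19 — deliver 2→0: ·
after 20 — deliver 0→3: n3:part/t2/[x]
after 21 — deliver 3→0: ·
after 22 — propose(0,'w'): n0:coor/t5/[x]
after 23 — deliver 3→1: ·

no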